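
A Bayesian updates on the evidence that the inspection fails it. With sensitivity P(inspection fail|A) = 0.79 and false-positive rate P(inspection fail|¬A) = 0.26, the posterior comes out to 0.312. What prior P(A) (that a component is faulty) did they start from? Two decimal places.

Bayes' rule in odds form gives O(A|E) = O(A)·[P(E|A)/P(E|¬A)], hence O(A) = O(A|E)/LR.
Posterior odds = 0.312/(1−0.312) = 0.4535. LR = 0.79/0.26 = 3.0385.
Prior odds = 0.4535/3.0385 = 0.1493, so P(A) = 0.1493/(1+0.1493) ≈ 0.13.

P(A) = 0.13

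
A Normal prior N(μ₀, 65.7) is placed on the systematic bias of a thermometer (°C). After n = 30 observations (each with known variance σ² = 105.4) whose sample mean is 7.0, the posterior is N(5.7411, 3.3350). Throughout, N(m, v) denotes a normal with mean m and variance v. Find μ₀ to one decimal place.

With known observation variance, the Normal–Normal posterior has precision τ_n = τ₀ + n/σ² and mean μ_n = (τ₀μ₀ + (n/σ²)x̄)/τ_n.
Here τ₀ = 1/65.7 = 0.015221 and τ_data = 30/105.4 = 0.284630, so τ_n = 0.299851.
Rearranging for μ₀: μ₀ = (μ_n·τ_n − τ_data·x̄)/τ₀ = (5.7411·0.299851 − 0.284630·7.0) / 0.015221 = -0.270935/0.015221 ≈ -17.8.

μ₀ = -17.8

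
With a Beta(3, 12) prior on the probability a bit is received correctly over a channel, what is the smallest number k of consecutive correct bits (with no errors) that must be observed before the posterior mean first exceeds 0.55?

k = 12

After k correct bits and 0 errors the posterior is Beta(3+k, 12), with mean (3+k)/(3+12+k).
Set (3+k)/(15+k) > 0.55 and solve: k > (0.55·15 − 3)/(1 − 0.55) = 11.667.
The smallest integer exceeding 11.667 is 12.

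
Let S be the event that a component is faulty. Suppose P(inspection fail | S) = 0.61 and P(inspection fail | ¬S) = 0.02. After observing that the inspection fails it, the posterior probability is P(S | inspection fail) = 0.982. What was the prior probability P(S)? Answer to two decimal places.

P(S) = 0.64

In odds form, posterior odds = prior odds × likelihood ratio, so prior odds = posterior odds ÷ LR.
Posterior odds = 0.982/(1−0.982) = 54.5556. LR = 0.61/0.02 = 30.5000.
Prior odds = 54.5556/30.5000 = 1.7887, so P(S) = 1.7887/(1+1.7887) ≈ 0.64.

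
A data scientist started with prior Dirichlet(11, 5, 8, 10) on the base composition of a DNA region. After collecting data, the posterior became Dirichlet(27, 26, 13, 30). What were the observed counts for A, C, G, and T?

counts (16, 21, 5, 20)

For a Dirichlet(α) prior with multinomial counts c, the posterior is Dirichlet(α + c) componentwise.
Counts are posterior − prior componentwise: 27−11=16, 26−5=21, 13−8=5, 30−10=20.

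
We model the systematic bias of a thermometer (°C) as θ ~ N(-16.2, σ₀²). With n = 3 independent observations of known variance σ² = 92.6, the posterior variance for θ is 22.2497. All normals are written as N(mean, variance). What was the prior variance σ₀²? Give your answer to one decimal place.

Posterior precision equals prior precision plus data precision: 1/σ_n² = 1/σ₀² + n/σ².
So 1/σ₀² = 1/22.2497 − 3/92.6 = 0.044944 − 0.032397 = 0.012547.
Hence σ₀² = 1/0.012547 ≈ 79.7.

σ₀² = 79.7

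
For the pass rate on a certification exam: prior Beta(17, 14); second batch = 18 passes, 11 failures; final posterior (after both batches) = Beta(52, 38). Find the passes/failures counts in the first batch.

17 passes and 13 failures

Sequential conjugate updates are equivalent to a single update on the pooled data, so total successes = posterior α − prior α and total failures = posterior β − prior β.
Total across both batches: 52−17=35 passes, 38−14=24 failures.
Subtract the second batch: 35−18=17 passes and 24−11=13 failures.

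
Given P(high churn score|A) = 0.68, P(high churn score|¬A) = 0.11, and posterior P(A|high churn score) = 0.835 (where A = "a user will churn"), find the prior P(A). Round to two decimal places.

In odds form, posterior odds = prior odds × likelihood ratio, so prior odds = posterior odds ÷ LR.
Posterior odds = 0.835/(1−0.835) = 5.0606. LR = 0.68/0.11 = 6.1818.
Prior odds = 5.0606/6.1818 = 0.8186, so P(A) = 0.8186/(1+0.8186) ≈ 0.45.

P(A) = 0.45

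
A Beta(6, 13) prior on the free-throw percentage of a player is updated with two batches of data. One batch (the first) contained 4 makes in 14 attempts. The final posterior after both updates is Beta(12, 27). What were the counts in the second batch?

2 makes and 4 misses

Because Beta–binomial updating is additive in the counts, the combined data contributed (α_post−α_prior, β_post−β_prior) successes and failures.
Total across both batches: 12−6=6 makes, 27−13=14 misses.
Subtract the first batch: 6−4=2 makes and 14−10=4 misses.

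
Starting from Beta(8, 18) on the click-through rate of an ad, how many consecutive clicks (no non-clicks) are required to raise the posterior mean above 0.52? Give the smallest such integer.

k = 12

After k clicks and 0 non-clicks the posterior is Beta(8+k, 18), with mean (8+k)/(8+18+k).
Set (8+k)/(26+k) > 0.52 and solve: k > (0.52·26 − 8)/(1 − 0.52) = 11.500.
The smallest integer exceeding 11.500 is 12.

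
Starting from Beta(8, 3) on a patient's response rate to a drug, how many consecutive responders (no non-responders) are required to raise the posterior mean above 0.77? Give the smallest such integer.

k = 3

After k responders and 0 non-responders the posterior is Beta(8+k, 3), with mean (8+k)/(8+3+k).
Set (8+k)/(11+k) > 0.77 and solve: k > (0.77·11 − 8)/(1 − 0.77) = 2.043.
The smallest integer exceeding 2.043 is 3, and checking k=3: (11)/(14) = 0.7857 > 0.77.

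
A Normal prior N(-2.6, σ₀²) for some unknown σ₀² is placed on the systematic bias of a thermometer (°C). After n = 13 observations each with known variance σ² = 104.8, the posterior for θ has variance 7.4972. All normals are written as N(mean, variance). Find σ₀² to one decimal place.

For the Normal–Normal model with known σ², precisions add: τ_n = τ₀ + n/σ².
So 1/σ₀² = 1/7.4972 − 13/104.8 = 0.133383 − 0.124046 = 0.009337.
Hence σ₀² = 1/0.009337 ≈ 107.1.

σ₀² = 107.1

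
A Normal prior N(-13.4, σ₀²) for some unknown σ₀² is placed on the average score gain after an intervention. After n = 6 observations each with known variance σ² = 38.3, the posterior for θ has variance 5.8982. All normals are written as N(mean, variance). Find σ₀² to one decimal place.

Posterior precision equals prior precision plus data precision: 1/σ_n² = 1/σ₀² + n/σ².
So 1/σ₀² = 1/5.8982 − 6/38.3 = 0.169543 − 0.156658 = 0.012885.
Hence σ₀² = 1/0.012885 ≈ 77.6.

σ₀² = 77.6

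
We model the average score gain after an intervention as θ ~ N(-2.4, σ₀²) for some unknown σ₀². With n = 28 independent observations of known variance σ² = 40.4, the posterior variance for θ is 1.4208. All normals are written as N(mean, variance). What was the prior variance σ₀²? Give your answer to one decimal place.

σ₀² = 92.9

For the Normal–Normal model with known σ², precisions add: τ_n = τ₀ + n/σ².
So 1/σ₀² = 1/1.4208 − 28/40.4 = 0.703829 − 0.693069 = 0.010760.
Hence σ₀² = 1/0.010760 ≈ 92.9.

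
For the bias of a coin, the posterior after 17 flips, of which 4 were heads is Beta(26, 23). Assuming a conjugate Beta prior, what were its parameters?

Beta(22, 10)

Under Beta–binomial conjugacy the posterior parameters are (a+s, b+f).
Subtract the data counts: 26−4=22, 23−13=10.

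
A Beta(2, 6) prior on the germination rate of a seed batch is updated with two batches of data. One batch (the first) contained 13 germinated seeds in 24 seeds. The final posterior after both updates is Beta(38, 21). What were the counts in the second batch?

Sequential conjugate updates are equivalent to a single update on the pooled data, so total successes = posterior α − prior α and total failures = posterior β − prior β.
Total across both batches: 38−2=36 germinated seeds, 21−6=15 non-germinating seeds.
Subtract the first batch: 36−13=23 germinated seeds and 15−11=4 non-germinating seeds.

23 germinated seeds and 4 non-germinating seeds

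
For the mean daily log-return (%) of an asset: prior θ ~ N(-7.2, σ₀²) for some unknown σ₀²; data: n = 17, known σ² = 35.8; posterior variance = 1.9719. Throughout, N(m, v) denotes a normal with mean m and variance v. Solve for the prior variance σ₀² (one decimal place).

For the Normal–Normal model with known σ², precisions add: τ_n = τ₀ + n/σ².
So 1/σ₀² = 1/1.9719 − 17/35.8 = 0.507125 − 0.474860 = 0.032265.
Hence σ₀² = 1/0.032265 ≈ 31.0.

σ₀² = 31.0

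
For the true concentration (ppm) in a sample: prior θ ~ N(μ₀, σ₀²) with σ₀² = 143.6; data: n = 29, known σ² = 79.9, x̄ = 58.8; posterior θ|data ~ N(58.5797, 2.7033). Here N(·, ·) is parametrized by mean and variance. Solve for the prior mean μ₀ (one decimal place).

With known observation variance, the Normal–Normal posterior has precision τ_n = τ₀ + n/σ² and mean μ_n = (τ₀μ₀ + (n/σ²)x̄)/τ_n.
Here τ₀ = 1/143.6 = 0.006964 and τ_data = 29/79.9 = 0.362954, so τ_n = 0.369918.
Rearranging for μ₀: μ₀ = (μ_n·τ_n − τ_data·x̄)/τ₀ = (58.5797·0.369918 − 0.362954·58.8) / 0.006964 = 0.327990/0.006964 ≈ 47.1.

μ₀ = 47.1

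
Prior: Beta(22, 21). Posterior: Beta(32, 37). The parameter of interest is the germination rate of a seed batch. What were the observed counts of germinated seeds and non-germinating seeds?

10 germinated seeds and 16 non-germinating seeds

Beta is conjugate to the binomial likelihood: posterior = Beta(a+s, b+f).
So s = 32 − 22 = 10 and f = 37 − 21 = 16.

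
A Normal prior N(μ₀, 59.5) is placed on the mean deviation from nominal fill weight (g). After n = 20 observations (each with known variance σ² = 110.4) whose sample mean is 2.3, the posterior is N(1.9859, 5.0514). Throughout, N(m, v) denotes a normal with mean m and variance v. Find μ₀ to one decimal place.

μ₀ = -1.4

The posterior mean is a precision-weighted average: μ_n = (τ₀μ₀ + τ_data·x̄)/(τ₀+τ_data), with τ₀=1/σ₀² and τ_data=n/σ².
Here τ₀ = 1/59.5 = 0.016807 and τ_data = 20/110.4 = 0.181159, so τ_n = 0.197966.
Rearranging for μ₀: μ₀ = (μ_n·τ_n − τ_data·x̄)/τ₀ = (1.9859·0.197966 − 0.181159·2.3) / 0.016807 = -0.023525/0.016807 ≈ -1.4.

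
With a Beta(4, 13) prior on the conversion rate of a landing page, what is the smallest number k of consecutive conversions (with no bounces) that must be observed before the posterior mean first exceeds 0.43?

k = 6

After k conversions and 0 bounces the posterior is Beta(4+k, 13), with mean (4+k)/(4+13+k).
Set (4+k)/(17+k) > 0.43 and solve: k > (0.43·17 − 4)/(1 − 0.43) = 5.807.
The smallest integer exceeding 5.807 is 6.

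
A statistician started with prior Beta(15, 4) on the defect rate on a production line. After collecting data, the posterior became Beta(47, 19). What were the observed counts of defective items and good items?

32 defective items and 15 good items

A Beta(α, β) prior with s successes and f failures in binomial data gives a Beta(α+s, β+f) posterior.
Match parameters: s=47−15=32, f=19−4=15.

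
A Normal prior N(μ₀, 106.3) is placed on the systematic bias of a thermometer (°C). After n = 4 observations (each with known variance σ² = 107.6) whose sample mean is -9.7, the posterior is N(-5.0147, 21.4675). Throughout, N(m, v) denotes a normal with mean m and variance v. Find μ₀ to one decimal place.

With known observation variance, the Normal–Normal posterior has precision τ_n = τ₀ + n/σ² and mean μ_n = (τ₀μ₀ + (n/σ²)x̄)/τ_n.
Here τ₀ = 1/106.3 = 0.009407 and τ_data = 4/107.6 = 0.037175, so τ_n = 0.046582.
Rearranging for μ₀: μ₀ = (μ_n·τ_n − τ_data·x̄)/τ₀ = (-5.0147·0.046582 − 0.037175·-9.7) / 0.009407 = 0.127003/0.009407 ≈ 13.5.

μ₀ = 13.5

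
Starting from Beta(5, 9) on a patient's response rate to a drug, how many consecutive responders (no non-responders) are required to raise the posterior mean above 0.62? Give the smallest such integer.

After k responders and 0 non-responders the posterior is Beta(5+k, 9), with mean (5+k)/(5+9+k).
Set (5+k)/(14+k) > 0.62 and solve: k > (0.62·14 − 5)/(1 − 0.62) = 9.684.
The smallest integer exceeding 9.684 is 10.

k = 10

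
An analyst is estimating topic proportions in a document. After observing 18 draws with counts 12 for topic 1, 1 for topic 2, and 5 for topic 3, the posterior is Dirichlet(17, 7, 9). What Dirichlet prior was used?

For a Dirichlet(α) prior with multinomial counts c, the posterior is Dirichlet(α + c) componentwise.
Subtract each count from the matching posterior parameter: 17−12=5, 7−1=6, 9−5=4.

Dirichlet(5, 6, 4)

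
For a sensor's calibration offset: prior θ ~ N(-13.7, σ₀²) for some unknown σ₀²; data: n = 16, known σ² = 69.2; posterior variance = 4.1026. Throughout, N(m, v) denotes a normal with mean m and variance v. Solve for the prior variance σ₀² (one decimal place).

σ₀² = 79.8

Posterior precision equals prior precision plus data precision: 1/σ_n² = 1/σ₀² + n/σ².
So 1/σ₀² = 1/4.1026 − 16/69.2 = 0.243748 − 0.231214 = 0.012534.
Hence σ₀² = 1/0.012534 ≈ 79.8.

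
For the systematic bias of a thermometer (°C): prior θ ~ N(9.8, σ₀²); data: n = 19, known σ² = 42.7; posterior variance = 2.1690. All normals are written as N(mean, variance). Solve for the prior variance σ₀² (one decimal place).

Posterior precision equals prior precision plus data precision: 1/σ_n² = 1/σ₀² + n/σ².
So 1/σ₀² = 1/2.1690 − 19/42.7 = 0.461042 − 0.444965 = 0.016077.
Hence σ₀² = 1/0.016077 ≈ 62.2.

σ₀² = 62.2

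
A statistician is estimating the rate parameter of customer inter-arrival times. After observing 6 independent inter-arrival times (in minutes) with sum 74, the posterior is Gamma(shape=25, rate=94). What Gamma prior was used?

Gamma(shape=19, rate=20)

For an exponential likelihood with a Gamma(α, β) prior on the rate, n observations with total T give posterior Gamma(α+n, β+T).
So α = 25 − 6 = 19 and β = 94 − 74 = 20.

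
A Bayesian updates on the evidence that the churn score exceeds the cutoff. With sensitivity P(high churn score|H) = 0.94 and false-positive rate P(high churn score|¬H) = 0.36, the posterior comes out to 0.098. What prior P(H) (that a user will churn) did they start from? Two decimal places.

P(H) = 0.04

In odds form, posterior odds = prior odds × likelihood ratio, so prior odds = posterior odds ÷ LR.
Posterior odds = 0.098/(1−0.098) = 0.1086. LR = 0.94/0.36 = 2.6111.
Prior odds = 0.1086/2.6111 = 0.0416, so P(H) = 0.0416/(1+0.0416) ≈ 0.04.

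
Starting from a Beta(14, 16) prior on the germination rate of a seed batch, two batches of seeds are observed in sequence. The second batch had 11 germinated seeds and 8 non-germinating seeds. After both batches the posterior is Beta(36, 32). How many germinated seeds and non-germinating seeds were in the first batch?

Because Beta–binomial updating is additive in the counts, the combined data contributed (α_post−α_prior, β_post−β_prior) successes and failures.
Total across both batches: 36−14=22 germinated seeds, 32−16=16 non-germinating seeds.
Subtract the second batch: 22−11=11 germinated seeds and 16−8=8 non-germinating seeds.

11 germinated seeds and 8 non-germinating seeds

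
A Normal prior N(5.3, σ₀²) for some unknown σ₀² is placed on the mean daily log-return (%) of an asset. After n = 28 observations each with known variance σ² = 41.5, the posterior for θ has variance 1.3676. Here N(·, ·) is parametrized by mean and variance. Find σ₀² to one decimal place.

σ₀² = 17.7

Posterior precision equals prior precision plus data precision: 1/σ_n² = 1/σ₀² + n/σ².
So 1/σ₀² = 1/1.3676 − 28/41.5 = 0.731208 − 0.674699 = 0.056509.
Hence σ₀² = 1/0.056509 ≈ 17.7.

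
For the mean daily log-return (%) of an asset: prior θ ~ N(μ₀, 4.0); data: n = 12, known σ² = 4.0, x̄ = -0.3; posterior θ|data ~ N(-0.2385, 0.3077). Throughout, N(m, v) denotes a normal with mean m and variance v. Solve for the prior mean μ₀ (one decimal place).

μ₀ = 0.5

The posterior mean is a precision-weighted average: μ_n = (τ₀μ₀ + τ_data·x̄)/(τ₀+τ_data), with τ₀=1/σ₀² and τ_data=n/σ².
Here τ₀ = 1/4.0 = 0.250000 and τ_data = 12/4.0 = 3.000000, so τ_n = 3.250000.
Rearranging for μ₀: μ₀ = (μ_n·τ_n − τ_data·x̄)/τ₀ = (-0.2385·3.250000 − 3.000000·-0.3) / 0.250000 = 0.124875/0.250000 ≈ 0.5.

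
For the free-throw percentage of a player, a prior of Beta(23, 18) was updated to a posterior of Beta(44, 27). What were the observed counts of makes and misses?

21 makes and 9 misses

A Beta(α, β) prior with s successes and f failures in binomial data gives a Beta(α+s, β+f) posterior.
Match parameters: s=44−23=21, f=27−18=9.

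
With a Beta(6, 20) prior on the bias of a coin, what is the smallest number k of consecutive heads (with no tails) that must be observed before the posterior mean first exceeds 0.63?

k = 29

After k heads and 0 tails the posterior is Beta(6+k, 20), with mean (6+k)/(6+20+k).
Set (6+k)/(26+k) > 0.63 and solve: k > (0.63·26 − 6)/(1 − 0.63) = 28.054.
The smallest integer exceeding 28.054 is 29.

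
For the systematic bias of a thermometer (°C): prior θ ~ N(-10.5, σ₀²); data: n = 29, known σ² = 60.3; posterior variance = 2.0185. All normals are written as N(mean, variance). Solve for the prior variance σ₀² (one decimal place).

Posterior precision equals prior precision plus data precision: 1/σ_n² = 1/σ₀² + n/σ².
So 1/σ₀² = 1/2.0185 − 29/60.3 = 0.495417 − 0.480929 = 0.014488.
Hence σ₀² = 1/0.014488 ≈ 69.0.

σ₀² = 69.0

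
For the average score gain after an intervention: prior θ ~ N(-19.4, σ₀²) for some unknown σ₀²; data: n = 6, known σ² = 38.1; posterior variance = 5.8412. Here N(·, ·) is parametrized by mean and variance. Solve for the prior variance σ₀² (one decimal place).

Posterior precision equals prior precision plus data precision: 1/σ_n² = 1/σ₀² + n/σ².
So 1/σ₀² = 1/5.8412 − 6/38.1 = 0.171198 − 0.157480 = 0.013718.
Hence σ₀² = 1/0.013718 ≈ 72.9.

σ₀² = 72.9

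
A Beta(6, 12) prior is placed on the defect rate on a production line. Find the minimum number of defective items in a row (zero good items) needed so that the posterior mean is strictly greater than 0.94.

After k defective items and 0 good items the posterior is Beta(6+k, 12), with mean (6+k)/(6+12+k).
Set (6+k)/(18+k) > 0.94 and solve: k > (0.94·18 − 6)/(1 − 0.94) = 182.000.
The smallest integer exceeding 182.000 is 183, and checking k=183: (189)/(201) = 0.9403 > 0.94.

k = 183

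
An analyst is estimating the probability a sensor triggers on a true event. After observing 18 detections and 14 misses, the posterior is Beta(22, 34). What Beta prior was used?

Beta(4, 20)

A Beta(a, b) prior with s successes and f failures in binomial data gives a Beta(a+s, b+f) posterior.
Subtract the data counts: 22−18=4, 34−14=20.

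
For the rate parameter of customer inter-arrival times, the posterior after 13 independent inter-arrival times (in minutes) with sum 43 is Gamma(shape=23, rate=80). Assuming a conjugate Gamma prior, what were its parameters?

Gamma(shape=10, rate=37)

Gamma–exponential conjugacy: posterior shape = α + n, posterior rate = β + Σtᵢ.
So α = 23 − 13 = 10 and β = 80 − 43 = 37.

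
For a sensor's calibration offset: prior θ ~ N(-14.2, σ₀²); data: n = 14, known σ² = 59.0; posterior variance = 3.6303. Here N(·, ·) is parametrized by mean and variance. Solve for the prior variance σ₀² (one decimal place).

For the Normal–Normal model with known σ², precisions add: τ_n = τ₀ + n/σ².
So 1/σ₀² = 1/3.6303 − 14/59.0 = 0.275459 − 0.237288 = 0.038171.
Hence σ₀² = 1/0.038171 ≈ 26.2.

σ₀² = 26.2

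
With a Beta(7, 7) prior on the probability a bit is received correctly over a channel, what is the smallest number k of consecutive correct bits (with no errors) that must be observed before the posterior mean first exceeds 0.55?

k = 2

After k correct bits and 0 errors the posterior is Beta(7+k, 7), with mean (7+k)/(7+7+k).
Set (7+k)/(14+k) > 0.55 and solve: k > (0.55·14 − 7)/(1 − 0.55) = 1.556.
The smallest integer exceeding 1.556 is 2.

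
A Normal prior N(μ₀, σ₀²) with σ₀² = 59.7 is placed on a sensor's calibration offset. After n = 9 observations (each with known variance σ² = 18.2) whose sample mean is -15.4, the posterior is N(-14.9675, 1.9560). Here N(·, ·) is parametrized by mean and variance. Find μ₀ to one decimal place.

The posterior mean is a precision-weighted average: μ_n = (τ₀μ₀ + τ_data·x̄)/(τ₀+τ_data), with τ₀=1/σ₀² and τ_data=n/σ².
Here τ₀ = 1/59.7 = 0.016750 and τ_data = 9/18.2 = 0.494505, so τ_n = 0.511255.
Rearranging for μ₀: μ₀ = (μ_n·τ_n − τ_data·x̄)/τ₀ = (-14.9675·0.511255 − 0.494505·-15.4) / 0.016750 = -0.036832/0.016750 ≈ -2.2.

μ₀ = -2.2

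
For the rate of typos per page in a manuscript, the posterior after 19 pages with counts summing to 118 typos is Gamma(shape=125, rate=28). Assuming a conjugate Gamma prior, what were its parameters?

Gamma(shape=7, rate=9)

Gamma–Poisson conjugacy: posterior shape = α + Σxᵢ, posterior rate = β + n.
So α = 125 − 118 = 7 and β = 28 − 19 = 9.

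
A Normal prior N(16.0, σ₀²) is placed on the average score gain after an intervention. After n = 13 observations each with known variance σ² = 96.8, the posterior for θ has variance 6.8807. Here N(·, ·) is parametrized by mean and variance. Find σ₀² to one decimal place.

Posterior precision equals prior precision plus data precision: 1/σ_n² = 1/σ₀² + n/σ².
So 1/σ₀² = 1/6.8807 − 13/96.8 = 0.145334 − 0.134298 = 0.011036.
Hence σ₀² = 1/0.011036 ≈ 90.6.

σ₀² = 90.6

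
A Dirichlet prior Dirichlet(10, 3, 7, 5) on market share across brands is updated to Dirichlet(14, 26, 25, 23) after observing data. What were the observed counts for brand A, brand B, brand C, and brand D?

For a Dirichlet(α) prior with multinomial counts c, the posterior is Dirichlet(α + c) componentwise.
Counts are posterior − prior componentwise: 14−10=4, 26−3=23, 25−7=18, 23−5=18.

counts (4, 23, 18, 18)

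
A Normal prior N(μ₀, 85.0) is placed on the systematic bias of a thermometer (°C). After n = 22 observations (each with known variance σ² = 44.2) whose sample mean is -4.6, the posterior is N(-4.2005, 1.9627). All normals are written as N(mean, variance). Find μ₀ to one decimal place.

The posterior mean is a precision-weighted average: μ_n = (τ₀μ₀ + τ_data·x̄)/(τ₀+τ_data), with τ₀=1/σ₀² and τ_data=n/σ².
Here τ₀ = 1/85.0 = 0.011765 and τ_data = 22/44.2 = 0.497738, so τ_n = 0.509503.
Rearranging for μ₀: μ₀ = (μ_n·τ_n − τ_data·x̄)/τ₀ = (-4.2005·0.509503 − 0.497738·-4.6) / 0.011765 = 0.149427/0.011765 ≈ 12.7.

μ₀ = 12.7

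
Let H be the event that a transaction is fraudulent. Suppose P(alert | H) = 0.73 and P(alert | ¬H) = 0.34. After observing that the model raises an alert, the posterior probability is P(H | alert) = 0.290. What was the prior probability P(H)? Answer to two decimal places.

Bayes' rule in odds form gives O(H|E) = O(H)·[P(E|H)/P(E|¬H)], hence O(H) = O(H|E)/LR.
Posterior odds = 0.290/(1−0.290) = 0.4085. LR = 0.73/0.34 = 2.1471.
Prior odds = 0.4085/2.1471 = 0.1903, so P(H) = 0.1903/(1+0.1903) ≈ 0.16.

P(H) = 0.16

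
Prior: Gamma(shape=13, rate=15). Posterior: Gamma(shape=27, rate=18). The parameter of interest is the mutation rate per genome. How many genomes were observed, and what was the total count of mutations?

Gamma–Poisson conjugacy: posterior shape = α + Σxᵢ, posterior rate = β + n.
Matching: Σxᵢ = 27 − 13 = 14 and n = 18 − 15 = 3.

n = 3 genomes with total 14 mutations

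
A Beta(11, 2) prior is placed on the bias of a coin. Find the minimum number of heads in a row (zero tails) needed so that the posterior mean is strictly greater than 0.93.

After k heads and 0 tails the posterior is Beta(11+k, 2), with mean (11+k)/(11+2+k).
Set (11+k)/(13+k) > 0.93 and solve: k > (0.93·13 − 11)/(1 − 0.93) = 15.571.
The smallest integer exceeding 15.571 is 16, and checking k=16: (27)/(29) = 0.9310 > 0.93.

k = 16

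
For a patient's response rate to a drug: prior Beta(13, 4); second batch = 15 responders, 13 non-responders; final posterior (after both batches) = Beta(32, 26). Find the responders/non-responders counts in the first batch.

4 responders and 9 non-responders

Sequential conjugate updates are equivalent to a single update on the pooled data, so total successes = posterior α − prior α and total failures = posterior β − prior β.
Total across both batches: 32−13=19 responders, 26−4=22 non-responders.
Subtract the second batch: 19−15=4 responders and 22−13=9 non-responders.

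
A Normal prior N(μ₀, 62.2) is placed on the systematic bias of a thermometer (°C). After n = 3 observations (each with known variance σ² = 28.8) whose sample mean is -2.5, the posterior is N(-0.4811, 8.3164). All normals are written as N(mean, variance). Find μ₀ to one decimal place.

With known observation variance, the Normal–Normal posterior has precision τ_n = τ₀ + n/σ² and mean μ_n = (τ₀μ₀ + (n/σ²)x̄)/τ_n.
Here τ₀ = 1/62.2 = 0.016077 and τ_data = 3/28.8 = 0.104167, so τ_n = 0.120244.
Rearranging for μ₀: μ₀ = (μ_n·τ_n − τ_data·x̄)/τ₀ = (-0.4811·0.120244 − 0.104167·-2.5) / 0.016077 = 0.202568/0.016077 ≈ 12.6.

μ₀ = 12.6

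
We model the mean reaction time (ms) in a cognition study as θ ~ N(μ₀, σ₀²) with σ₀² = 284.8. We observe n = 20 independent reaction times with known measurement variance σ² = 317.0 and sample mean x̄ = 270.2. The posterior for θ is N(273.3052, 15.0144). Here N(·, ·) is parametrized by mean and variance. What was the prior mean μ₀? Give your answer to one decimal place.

With known observation variance, the Normal–Normal posterior has precision τ_n = τ₀ + n/σ² and mean μ_n = (τ₀μ₀ + (n/σ²)x̄)/τ_n.
Here τ₀ = 1/284.8 = 0.003511 and τ_data = 20/317.0 = 0.063091, so τ_n = 0.066602.
Rearranging for μ₀: μ₀ = (μ_n·τ_n − τ_data·x̄)/τ₀ = (273.3052·0.066602 − 0.063091·270.2) / 0.003511 = 1.155485/0.003511 ≈ 329.1.

μ₀ = 329.1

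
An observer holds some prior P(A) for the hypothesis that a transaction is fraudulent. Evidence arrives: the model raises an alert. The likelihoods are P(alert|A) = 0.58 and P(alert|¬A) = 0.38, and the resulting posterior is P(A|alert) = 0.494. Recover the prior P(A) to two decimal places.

Bayes' rule in odds form gives O(A|E) = O(A)·[P(E|A)/P(E|¬A)], hence O(A) = O(A|E)/LR.
Posterior odds = 0.494/(1−0.494) = 0.9763. LR = 0.58/0.38 = 1.5263.
Prior odds = 0.9763/1.5263 = 0.6397, so P(A) = 0.6397/(1+0.6397) ≈ 0.39.

P(A) = 0.39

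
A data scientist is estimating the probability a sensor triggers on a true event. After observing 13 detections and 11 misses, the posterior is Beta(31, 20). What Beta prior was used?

A Beta(a, b) prior with s successes and f failures in binomial data gives a Beta(a+s, b+f) posterior.
Subtract the data counts: 31−13=18, 20−11=9.

Beta(18, 9)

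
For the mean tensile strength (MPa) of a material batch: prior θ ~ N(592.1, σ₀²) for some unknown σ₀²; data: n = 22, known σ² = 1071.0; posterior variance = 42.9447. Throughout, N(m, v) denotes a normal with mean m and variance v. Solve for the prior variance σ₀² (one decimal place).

For the Normal–Normal model with known σ², precisions add: τ_n = τ₀ + n/σ².
So 1/σ₀² = 1/42.9447 − 22/1071.0 = 0.023286 − 0.020542 = 0.002744.
Hence σ₀² = 1/0.002744 ≈ 364.4.

σ₀² = 364.4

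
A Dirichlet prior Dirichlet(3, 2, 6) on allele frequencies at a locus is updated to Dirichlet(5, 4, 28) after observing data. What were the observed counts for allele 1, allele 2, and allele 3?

counts (2, 2, 22)

For a Dirichlet(α) prior with multinomial counts c, the posterior is Dirichlet(α + c) componentwise.
Counts are posterior − prior componentwise: 5−3=2, 4−2=2, 28−6=22.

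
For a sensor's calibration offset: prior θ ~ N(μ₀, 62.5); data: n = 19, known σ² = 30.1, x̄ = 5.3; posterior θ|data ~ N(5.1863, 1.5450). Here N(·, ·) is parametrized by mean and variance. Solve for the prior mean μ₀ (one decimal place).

With known observation variance, the Normal–Normal posterior has precision τ_n = τ₀ + n/σ² and mean μ_n = (τ₀μ₀ + (n/σ²)x̄)/τ_n.
Here τ₀ = 1/62.5 = 0.016000 and τ_data = 19/30.1 = 0.631229, so τ_n = 0.647229.
Rearranging for μ₀: μ₀ = (μ_n·τ_n − τ_data·x̄)/τ₀ = (5.1863·0.647229 − 0.631229·5.3) / 0.016000 = 0.011210/0.016000 ≈ 0.7.

μ₀ = 0.7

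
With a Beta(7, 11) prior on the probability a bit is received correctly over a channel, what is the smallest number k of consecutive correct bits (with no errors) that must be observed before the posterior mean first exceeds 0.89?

k = 83

After k correct bits and 0 errors the posterior is Beta(7+k, 11), with mean (7+k)/(7+11+k).
Set (7+k)/(18+k) > 0.89 and solve: k > (0.89·18 − 7)/(1 − 0.89) = 82.000.
The smallest integer exceeding 82.000 is 83.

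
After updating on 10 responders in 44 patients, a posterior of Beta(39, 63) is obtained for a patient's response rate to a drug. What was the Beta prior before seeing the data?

Beta(29, 29)

Beta is conjugate to the binomial likelihood: posterior = Beta(a+s, b+f).
Subtract the data counts: 39−10=29, 63−34=29.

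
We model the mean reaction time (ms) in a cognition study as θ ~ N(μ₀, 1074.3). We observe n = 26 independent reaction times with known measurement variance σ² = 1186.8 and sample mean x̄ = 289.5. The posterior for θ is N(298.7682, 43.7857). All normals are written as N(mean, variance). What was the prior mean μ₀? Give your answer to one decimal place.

μ₀ = 516.9

With known observation variance, the Normal–Normal posterior has precision τ_n = τ₀ + n/σ² and mean μ_n = (τ₀μ₀ + (n/σ²)x̄)/τ_n.
Here τ₀ = 1/1074.3 = 0.000931 and τ_data = 26/1186.8 = 0.021908, so τ_n = 0.022839.
Rearranging for μ₀: μ₀ = (μ_n·τ_n − τ_data·x̄)/τ₀ = (298.7682·0.022839 − 0.021908·289.5) / 0.000931 = 0.481201/0.000931 ≈ 516.9.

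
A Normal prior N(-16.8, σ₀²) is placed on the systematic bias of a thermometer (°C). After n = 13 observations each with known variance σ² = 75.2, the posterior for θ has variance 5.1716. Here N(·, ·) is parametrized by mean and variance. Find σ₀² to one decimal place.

σ₀² = 48.8

For the Normal–Normal model with known σ², precisions add: τ_n = τ₀ + n/σ².
So 1/σ₀² = 1/5.1716 − 13/75.2 = 0.193364 − 0.172872 = 0.020492.
Hence σ₀² = 1/0.020492 ≈ 48.8.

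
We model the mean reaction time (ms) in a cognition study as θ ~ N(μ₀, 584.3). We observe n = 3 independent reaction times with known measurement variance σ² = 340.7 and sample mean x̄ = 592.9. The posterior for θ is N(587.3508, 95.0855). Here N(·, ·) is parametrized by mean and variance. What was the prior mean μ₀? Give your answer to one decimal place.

With known observation variance, the Normal–Normal posterior has precision τ_n = τ₀ + n/σ² and mean μ_n = (τ₀μ₀ + (n/σ²)x̄)/τ_n.
Here τ₀ = 1/584.3 = 0.001711 and τ_data = 3/340.7 = 0.008805, so τ_n = 0.010516.
Rearranging for μ₀: μ₀ = (μ_n·τ_n − τ_data·x̄)/τ₀ = (587.3508·0.010516 − 0.008805·592.9) / 0.001711 = 0.956097/0.001711 ≈ 558.8.

μ₀ = 558.8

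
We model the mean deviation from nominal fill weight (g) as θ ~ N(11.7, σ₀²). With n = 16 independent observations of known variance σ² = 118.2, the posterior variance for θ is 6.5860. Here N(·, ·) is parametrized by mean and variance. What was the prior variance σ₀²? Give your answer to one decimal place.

For the Normal–Normal model with known σ², precisions add: τ_n = τ₀ + n/σ².
So 1/σ₀² = 1/6.5860 − 16/118.2 = 0.151837 − 0.135364 = 0.016473.
Hence σ₀² = 1/0.016473 ≈ 60.7.

σ₀² = 60.7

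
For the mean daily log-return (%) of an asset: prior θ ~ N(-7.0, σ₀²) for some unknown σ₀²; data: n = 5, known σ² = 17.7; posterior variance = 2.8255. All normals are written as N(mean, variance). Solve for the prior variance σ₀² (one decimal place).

For the Normal–Normal model with known σ², precisions add: τ_n = τ₀ + n/σ².
So 1/σ₀² = 1/2.8255 − 5/17.7 = 0.353920 − 0.282486 = 0.071434.
Hence σ₀² = 1/0.071434 ≈ 14.0.

σ₀² = 14.0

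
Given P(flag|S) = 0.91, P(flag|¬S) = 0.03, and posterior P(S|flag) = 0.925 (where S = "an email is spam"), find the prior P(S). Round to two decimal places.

Bayes' rule in odds form gives O(S|E) = O(S)·[P(E|S)/P(E|¬S)], hence O(S) = O(S|E)/LR.
Posterior odds = 0.925/(1−0.925) = 12.3333. LR = 0.91/0.03 = 30.3333.
Prior odds = 12.3333/30.3333 = 0.4066, so P(S) = 0.4066/(1+0.4066) ≈ 0.29.

P(S) = 0.29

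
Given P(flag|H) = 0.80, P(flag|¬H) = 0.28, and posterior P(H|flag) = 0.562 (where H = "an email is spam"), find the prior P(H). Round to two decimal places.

P(H) = 0.31

In odds form, posterior odds = prior odds × likelihood ratio, so prior odds = posterior odds ÷ LR.
Posterior odds = 0.562/(1−0.562) = 1.2831. LR = 0.80/0.28 = 2.8571.
Prior odds = 1.2831/2.8571 = 0.4491, so P(H) = 0.4491/(1+0.4491) ≈ 0.31.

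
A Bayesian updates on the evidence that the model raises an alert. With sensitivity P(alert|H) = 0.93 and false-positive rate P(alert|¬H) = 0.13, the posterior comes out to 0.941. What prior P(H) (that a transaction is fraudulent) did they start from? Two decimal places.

Bayes' rule in odds form gives O(H|E) = O(H)·[P(E|H)/P(E|¬H)], hence O(H) = O(H|E)/LR.
Posterior odds = 0.941/(1−0.941) = 15.9492. LR = 0.93/0.13 = 7.1538.
Prior odds = 15.9492/7.1538 = 2.2295, so P(H) = 2.2295/(1+2.2295) ≈ 0.69.

P(H) = 0.69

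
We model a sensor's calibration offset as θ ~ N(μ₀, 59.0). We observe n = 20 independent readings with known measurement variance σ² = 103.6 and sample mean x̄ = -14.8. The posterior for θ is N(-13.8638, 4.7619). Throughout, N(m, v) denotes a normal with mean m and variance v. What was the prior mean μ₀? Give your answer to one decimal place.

μ₀ = -3.2

The posterior mean is a precision-weighted average: μ_n = (τ₀μ₀ + τ_data·x̄)/(τ₀+τ_data), with τ₀=1/σ₀² and τ_data=n/σ².
Here τ₀ = 1/59.0 = 0.016949 and τ_data = 20/103.6 = 0.193050, so τ_n = 0.209999.
Rearranging for μ₀: μ₀ = (μ_n·τ_n − τ_data·x̄)/τ₀ = (-13.8638·0.209999 − 0.193050·-14.8) / 0.016949 = -0.054244/0.016949 ≈ -3.2.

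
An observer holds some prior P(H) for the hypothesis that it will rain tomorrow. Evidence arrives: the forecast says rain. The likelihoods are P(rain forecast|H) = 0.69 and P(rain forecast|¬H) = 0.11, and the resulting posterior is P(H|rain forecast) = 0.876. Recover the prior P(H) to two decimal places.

P(H) = 0.53

Bayes' rule in odds form gives O(H|E) = O(H)·[P(E|H)/P(E|¬H)], hence O(H) = O(H|E)/LR.
Posterior odds = 0.876/(1−0.876) = 7.0645. LR = 0.69/0.11 = 6.2727.
Prior odds = 7.0645/6.2727 = 1.1262, so P(H) = 1.1262/(1+1.1262) ≈ 0.53.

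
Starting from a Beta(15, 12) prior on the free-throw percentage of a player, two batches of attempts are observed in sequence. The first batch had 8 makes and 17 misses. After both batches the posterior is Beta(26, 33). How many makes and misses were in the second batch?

Because Beta–binomial updating is additive in the counts, the combined data contributed (α_post−α_prior, β_post−β_prior) successes and failures.
Total across both batches: 26−15=11 makes, 33−12=21 misses.
Subtract the first batch: 11−8=3 makes and 21−17=4 misses.

3 makes and 4 misses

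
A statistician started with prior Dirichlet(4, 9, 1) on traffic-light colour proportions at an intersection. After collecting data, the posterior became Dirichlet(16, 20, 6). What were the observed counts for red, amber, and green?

For a Dirichlet(α) prior with multinomial counts c, the posterior is Dirichlet(α + c) componentwise.
Counts are posterior − prior componentwise: 16−4=12, 20−9=11, 6−1=5.

counts (12, 11, 5)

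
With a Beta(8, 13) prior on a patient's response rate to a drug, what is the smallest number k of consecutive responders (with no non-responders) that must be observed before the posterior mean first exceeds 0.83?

After k responders and 0 non-responders the posterior is Beta(8+k, 13), with mean (8+k)/(8+13+k).
Set (8+k)/(21+k) > 0.83 and solve: k > (0.83·21 − 8)/(1 − 0.83) = 55.471.
The smallest integer exceeding 55.471 is 56.

k = 56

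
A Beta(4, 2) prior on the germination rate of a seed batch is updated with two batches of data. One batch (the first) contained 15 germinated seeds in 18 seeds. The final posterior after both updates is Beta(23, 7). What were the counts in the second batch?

Because Beta–binomial updating is additive in the counts, the combined data contributed (α_post−α_prior, β_post−β_prior) successes and failures.
Total across both batches: 23−4=19 germinated seeds, 7−2=5 non-germinating seeds.
Subtract the first batch: 19−15=4 germinated seeds and 5−3=2 non-germinating seeds.

4 germinated seeds and 2 non-germinating seeds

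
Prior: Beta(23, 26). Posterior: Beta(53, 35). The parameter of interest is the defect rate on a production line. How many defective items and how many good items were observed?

Under Beta–binomial conjugacy the posterior parameters are (α+s, β+f).
So s = 53 − 23 = 30 and f = 35 − 26 = 9.

30 defective items and 9 good items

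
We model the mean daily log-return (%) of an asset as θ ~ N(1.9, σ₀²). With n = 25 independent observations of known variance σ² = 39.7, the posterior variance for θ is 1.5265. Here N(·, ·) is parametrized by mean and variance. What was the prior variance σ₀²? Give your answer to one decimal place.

σ₀² = 39.4

For the Normal–Normal model with known σ², precisions add: τ_n = τ₀ + n/σ².
So 1/σ₀² = 1/1.5265 − 25/39.7 = 0.655093 − 0.629723 = 0.025370.
Hence σ₀² = 1/0.025370 ≈ 39.4.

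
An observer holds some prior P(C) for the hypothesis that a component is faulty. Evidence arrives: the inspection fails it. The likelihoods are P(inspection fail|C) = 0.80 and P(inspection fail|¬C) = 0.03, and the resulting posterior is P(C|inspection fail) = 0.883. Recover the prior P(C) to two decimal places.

In odds form, posterior odds = prior odds × likelihood ratio, so prior odds = posterior odds ÷ LR.
Posterior odds = 0.883/(1−0.883) = 7.5470. LR = 0.80/0.03 = 26.6667.
Prior odds = 7.5470/26.6667 = 0.2830, so P(C) = 0.2830/(1+0.2830) ≈ 0.22.

P(C) = 0.22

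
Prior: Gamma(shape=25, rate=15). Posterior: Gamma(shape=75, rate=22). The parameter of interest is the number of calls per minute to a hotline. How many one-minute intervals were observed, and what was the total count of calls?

n = 7 one-minute intervals with total 50 calls

Gamma–Poisson conjugacy: posterior shape = α + Σxᵢ, posterior rate = β + n.
Matching: Σxᵢ = 75 − 25 = 50 and n = 22 − 15 = 7.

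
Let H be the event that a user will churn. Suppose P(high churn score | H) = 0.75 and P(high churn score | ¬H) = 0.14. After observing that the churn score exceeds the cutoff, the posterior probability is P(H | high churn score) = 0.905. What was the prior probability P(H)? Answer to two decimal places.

In odds form, posterior odds = prior odds × likelihood ratio, so prior odds = posterior odds ÷ LR.
Posterior odds = 0.905/(1−0.905) = 9.5263. LR = 0.75/0.14 = 5.3571.
Prior odds = 9.5263/5.3571 = 1.7783, so P(H) = 1.7783/(1+1.7783) ≈ 0.64.

P(H) = 0.64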